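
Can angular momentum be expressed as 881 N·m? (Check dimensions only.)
No

angular momentum has SI base units: kg * m^2 / s
N·m does NOT reduce to kg * m^2 / s; a valid unit for angular momentum would be e.g. kg·m²/s.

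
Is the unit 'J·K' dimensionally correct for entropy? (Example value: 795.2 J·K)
No

entropy has SI base units: kg * m^2 / (s^2 * K)
J·K does NOT reduce to kg * m^2 / (s^2 * K); a valid unit for entropy would be e.g. J/K.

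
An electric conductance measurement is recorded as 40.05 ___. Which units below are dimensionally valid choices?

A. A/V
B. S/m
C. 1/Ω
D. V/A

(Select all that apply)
A, C

electric conductance has SI base units: A^2 * s^3 / (kg * m^2)

Checking each option against A^2 * s^3 / (kg * m^2):
  A. A/V: ✓ matches
  B. S/m: ✗ does not match
  C. 1/Ω: ✓ matches
  D. V/A: ✗ does not match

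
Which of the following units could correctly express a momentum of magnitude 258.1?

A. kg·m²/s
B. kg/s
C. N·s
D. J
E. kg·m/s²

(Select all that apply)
C

momentum has SI base units: kg * m / s

Checking each option against kg * m / s:
  A. kg·m²/s: ✗ does not match
  B. kg/s: ✗ does not match
  C. N·s: ✓ matches
  D. J: ✗ does not match
  E. kg·m/s²: ✗ does not match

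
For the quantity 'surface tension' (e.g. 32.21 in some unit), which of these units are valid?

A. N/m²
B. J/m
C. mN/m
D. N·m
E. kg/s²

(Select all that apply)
C, E

surface tension has SI base units: kg / s^2

Checking each option against kg / s^2:
  A. N/m²: ✗ does not match
  B. J/m: ✗ does not match
  C. mN/m: ✓ matches
  D. N·m: ✗ does not match
  E. kg/s²: ✓ matches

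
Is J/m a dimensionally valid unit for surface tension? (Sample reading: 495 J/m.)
No

surface tension has SI base units: kg / s^2
J/m does NOT reduce to kg / s^2; a valid unit for surface tension would be e.g. N/m.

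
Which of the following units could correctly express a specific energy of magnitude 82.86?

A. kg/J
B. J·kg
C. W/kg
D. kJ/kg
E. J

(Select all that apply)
D

specific energy has SI base units: m^2 / s^2

Checking each option against m^2 / s^2:
  A. kg/J: ✗ does not match
  B. J·kg: ✗ does not match
  C. W/kg: ✗ does not match
  D. kJ/kg: ✓ matches
  E. J: ✗ does not match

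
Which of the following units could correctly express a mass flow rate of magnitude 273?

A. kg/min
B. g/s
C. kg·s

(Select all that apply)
A, B

mass flow rate has SI base units: kg / s

Checking each option against kg / s:
  A. kg/min: ✓ matches
  B. g/s: ✓ matches
  C. kg·s: ✗ does not match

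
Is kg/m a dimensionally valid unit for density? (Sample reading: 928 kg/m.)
No

density has SI base units: kg / m^3
kg/m does NOT reduce to kg / m^3; a valid unit for density would be e.g. kg/m³.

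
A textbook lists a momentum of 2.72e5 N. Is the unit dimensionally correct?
No

momentum has SI base units: kg * m / s
N does NOT reduce to kg * m / s; a valid unit for momentum would be e.g. kg·m/s.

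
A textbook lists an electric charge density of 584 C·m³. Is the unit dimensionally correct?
No

electric charge density has SI base units: A * s / m^3
C·m³ does NOT reduce to A * s / m^3; a valid unit for electric charge density would be e.g. C/m³.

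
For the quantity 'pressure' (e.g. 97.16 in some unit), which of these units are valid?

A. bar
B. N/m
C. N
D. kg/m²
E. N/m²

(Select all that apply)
A, E

pressure has SI base units: kg / (m * s^2)

Checking each option against kg / (m * s^2):
  A. bar: ✓ matches
  B. N/m: ✗ does not match
  C. N: ✗ does not match
  D. kg/m²: ✗ does not match
  E. N/m²: ✓ matches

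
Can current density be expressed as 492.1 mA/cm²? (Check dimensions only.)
Yes

current density has SI base units: A / m^2
mA/cm² reduces to the same SI base units, so it is a valid unit for current density.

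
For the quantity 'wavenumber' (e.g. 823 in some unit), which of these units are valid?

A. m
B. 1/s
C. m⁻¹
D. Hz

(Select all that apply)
C

wavenumber has SI base units: 1 / m

Checking each option against 1 / m:
  A. m: ✗ does not match
  B. 1/s: ✗ does not match
  C. m⁻¹: ✓ matches
  D. Hz: ✗ does not match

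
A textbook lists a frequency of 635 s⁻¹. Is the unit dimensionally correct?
Yes

frequency has SI base units: 1 / s
s⁻¹ reduces to the same SI base units, so it is a valid unit for frequency.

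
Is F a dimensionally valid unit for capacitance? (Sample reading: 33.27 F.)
Yes

capacitance has SI base units: A^2 * s^4 / (kg * m^2)
F reduces to the same SI base units, so it is a valid unit for capacitance.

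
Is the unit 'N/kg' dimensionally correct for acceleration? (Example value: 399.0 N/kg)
Yes

acceleration has SI base units: m / s^2
N/kg reduces to the same SI base units, so it is a valid unit for acceleration.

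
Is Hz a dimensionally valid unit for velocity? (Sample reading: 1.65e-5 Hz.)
No

velocity has SI base units: m / s
Hz does NOT reduce to m / s; a valid unit for velocity would be e.g. m/s.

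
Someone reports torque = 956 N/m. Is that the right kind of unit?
No

torque has SI base units: kg * m^2 / s^2
N/m does NOT reduce to kg * m^2 / s^2; a valid unit for torque would be e.g. N·m.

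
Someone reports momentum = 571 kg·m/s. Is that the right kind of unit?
Yes

momentum has SI base units: kg * m / s
kg·m/s reduces to the same SI base units, so it is a valid unit for momentum.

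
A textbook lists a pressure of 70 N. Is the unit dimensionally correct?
No

pressure has SI base units: kg / (m * s^2)
N does NOT reduce to kg / (m * s^2); a valid unit for pressure would be e.g. Pa.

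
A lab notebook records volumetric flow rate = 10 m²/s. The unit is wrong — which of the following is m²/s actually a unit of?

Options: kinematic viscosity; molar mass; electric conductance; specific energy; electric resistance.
kinematic viscosity

volumetric flow rate should have units dimensionally equivalent to m^3 / s (e.g. m³/s).
The given unit 'm²/s' reduces to m^2 / s. Of the listed options, that is the dimensionality of kinematic viscosity.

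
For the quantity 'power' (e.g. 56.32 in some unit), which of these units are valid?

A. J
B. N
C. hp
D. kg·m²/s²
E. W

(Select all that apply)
C, E

power has SI base units: kg * m^2 / s^3

Checking each option against kg * m^2 / s^3:
  A. J: ✗ does not match
  B. N: ✗ does not match
  C. hp: ✓ matches
  D. kg·m²/s²: ✗ does not match
  E. W: ✓ matches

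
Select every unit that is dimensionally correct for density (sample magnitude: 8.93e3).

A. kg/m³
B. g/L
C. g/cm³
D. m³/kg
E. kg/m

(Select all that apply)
A, B, C

density has SI base units: kg / m^3

Checking each option against kg / m^3:
  A. kg/m³: ✓ matches
  B. g/L: ✓ matches
  C. g/cm³: ✓ matches
  D. m³/kg: ✗ does not match
  E. kg/m: ✗ does not match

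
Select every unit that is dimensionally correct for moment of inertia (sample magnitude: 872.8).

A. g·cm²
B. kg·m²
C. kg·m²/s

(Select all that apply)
A, B

moment of inertia has SI base units: kg * m^2

Checking each option against kg * m^2:
  A. g·cm²: ✓ matches
  B. kg·m²: ✓ matches
  C. kg·m²/s: ✗ does not match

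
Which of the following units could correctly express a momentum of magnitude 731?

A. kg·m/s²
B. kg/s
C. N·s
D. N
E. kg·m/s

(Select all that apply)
C, E

momentum has SI base units: kg * m / s

Checking each option against kg * m / s:
  A. kg·m/s²: ✗ does not match
  B. kg/s: ✗ does not match
  C. N·s: ✓ matches
  D. N: ✗ does not match
  E. kg·m/s: ✓ matches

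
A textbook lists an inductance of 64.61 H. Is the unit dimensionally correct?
Yes

inductance has SI base units: kg * m^2 / (A^2 * s^2)
H reduces to the same SI base units, so it is a valid unit for inductance.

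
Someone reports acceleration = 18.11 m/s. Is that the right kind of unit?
No

acceleration has SI base units: m / s^2
m/s does NOT reduce to m / s^2; a valid unit for acceleration would be e.g. m/s².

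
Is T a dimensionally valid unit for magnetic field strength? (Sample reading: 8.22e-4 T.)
No

magnetic field strength has SI base units: A / m
T does NOT reduce to A / m; a valid unit for magnetic field strength would be e.g. A/m.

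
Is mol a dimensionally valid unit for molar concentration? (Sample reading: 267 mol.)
No

molar concentration has SI base units: mol / m^3
mol does NOT reduce to mol / m^3; a valid unit for molar concentration would be e.g. mol/m³.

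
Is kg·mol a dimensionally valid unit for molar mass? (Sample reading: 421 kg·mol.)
No

molar mass has SI base units: kg / mol
kg·mol does NOT reduce to kg / mol; a valid unit for molar mass would be e.g. kg/mol.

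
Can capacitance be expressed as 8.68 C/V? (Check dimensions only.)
Yes

capacitance has SI base units: A^2 * s^4 / (kg * m^2)
C/V reduces to the same SI base units, so it is a valid unit for capacitance.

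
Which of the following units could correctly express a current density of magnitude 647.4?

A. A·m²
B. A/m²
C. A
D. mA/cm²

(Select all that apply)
B, D

current density has SI base units: A / m^2

Checking each option against A / m^2:
  A. A·m²: ✗ does not match
  B. A/m²: ✓ matches
  C. A: ✗ does not match
  D. mA/cm²: ✓ matches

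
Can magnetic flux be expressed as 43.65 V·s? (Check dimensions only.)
Yes

magnetic flux has SI base units: kg * m^2 / (A * s^2)
V·s reduces to the same SI base units, so it is a valid unit for magnetic flux.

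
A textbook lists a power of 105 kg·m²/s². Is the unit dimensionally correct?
No

power has SI base units: kg * m^2 / s^3
kg·m²/s² does NOT reduce to kg * m^2 / s^3; a valid unit for power would be e.g. W.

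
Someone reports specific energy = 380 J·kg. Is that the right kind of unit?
No

specific energy has SI base units: m^2 / s^2
J·kg does NOT reduce to m^2 / s^2; a valid unit for specific energy would be e.g. J/kg.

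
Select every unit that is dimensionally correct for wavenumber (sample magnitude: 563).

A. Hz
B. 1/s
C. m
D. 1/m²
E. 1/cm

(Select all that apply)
E

wavenumber has SI base units: 1 / m

Checking each option against 1 / m:
  A. Hz: ✗ does not match
  B. 1/s: ✗ does not match
  C. m: ✗ does not match
  D. 1/m²: ✗ does not match
  E. 1/cm: ✓ matches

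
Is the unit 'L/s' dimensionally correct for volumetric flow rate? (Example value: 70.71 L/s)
Yes

volumetric flow rate has SI base units: m^3 / s
L/s reduces to the same SI base units, so it is a valid unit for volumetric flow rate.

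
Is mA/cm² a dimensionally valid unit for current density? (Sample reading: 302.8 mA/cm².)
Yes

current density has SI base units: A / m^2
mA/cm² reduces to the same SI base units, so it is a valid unit for current density.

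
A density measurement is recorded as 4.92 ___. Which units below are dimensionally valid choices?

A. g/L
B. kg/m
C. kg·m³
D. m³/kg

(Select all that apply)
A

density has SI base units: kg / m^3

Checking each option against kg / m^3:
  A. g/L: ✓ matches
  B. kg/m: ✗ does not match
  C. kg·m³: ✗ does not match
  D. m³/kg: ✗ does not match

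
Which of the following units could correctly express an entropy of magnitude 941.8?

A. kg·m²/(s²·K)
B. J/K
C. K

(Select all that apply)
A, B

entropy has SI base units: kg * m^2 / (s^2 * K)

Checking each option against kg * m^2 / (s^2 * K):
  A. kg·m²/(s²·K): ✓ matches
  B. J/K: ✓ matches
  C. K: ✗ does not match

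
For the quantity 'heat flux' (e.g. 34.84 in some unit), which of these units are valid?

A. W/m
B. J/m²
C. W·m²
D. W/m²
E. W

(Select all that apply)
D

heat flux has SI base units: kg / s^3

Checking each option against kg / s^3:
  A. W/m: ✗ does not match
  B. J/m²: ✗ does not match
  C. W·m²: ✗ does not match
  D. W/m²: ✓ matches
  E. W: ✗ does not match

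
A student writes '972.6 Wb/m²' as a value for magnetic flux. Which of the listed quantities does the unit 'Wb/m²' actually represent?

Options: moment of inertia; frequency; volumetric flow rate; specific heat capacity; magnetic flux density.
magnetic flux density

magnetic flux should have units dimensionally equivalent to kg * m^2 / (A * s^2) (e.g. Wb).
The given unit 'Wb/m²' reduces to kg / (A * s^2). Of the listed options, that is the dimensionality of magnetic flux density.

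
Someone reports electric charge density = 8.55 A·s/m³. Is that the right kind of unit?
Yes

electric charge density has SI base units: A * s / m^3
A·s/m³ reduces to the same SI base units, so it is a valid unit for electric charge density.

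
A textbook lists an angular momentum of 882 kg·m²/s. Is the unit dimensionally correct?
Yes

angular momentum has SI base units: kg * m^2 / s
kg·m²/s reduces to the same SI base units, so it is a valid unit for angular momentum.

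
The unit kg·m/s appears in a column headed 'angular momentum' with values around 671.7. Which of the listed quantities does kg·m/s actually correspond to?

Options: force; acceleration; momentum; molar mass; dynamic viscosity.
momentum

angular momentum should have units dimensionally equivalent to kg * m^2 / s (e.g. kg·m²/s).
The given unit 'kg·m/s' reduces to kg * m / s. Of the listed options, that is the dimensionality of momentum.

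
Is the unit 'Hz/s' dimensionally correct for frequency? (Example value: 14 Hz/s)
No

frequency has SI base units: 1 / s
Hz/s does NOT reduce to 1 / s; a valid unit for frequency would be e.g. Hz.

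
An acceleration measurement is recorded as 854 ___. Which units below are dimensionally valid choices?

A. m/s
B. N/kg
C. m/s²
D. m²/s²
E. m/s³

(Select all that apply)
B, C

acceleration has SI base units: m / s^2

Checking each option against m / s^2:
  A. m/s: ✗ does not match
  B. N/kg: ✓ matches
  C. m/s²: ✓ matches
  D. m²/s²: ✗ does not match
  E. m/s³: ✗ does not match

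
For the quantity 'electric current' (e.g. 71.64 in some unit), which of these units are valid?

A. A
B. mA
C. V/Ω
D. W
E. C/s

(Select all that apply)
A, B, C, E

electric current has SI base units: A

Checking each option against A:
  A. A: ✓ matches
  B. mA: ✓ matches
  C. V/Ω: ✓ matches
  D. W: ✗ does not match
  E. C/s: ✓ matches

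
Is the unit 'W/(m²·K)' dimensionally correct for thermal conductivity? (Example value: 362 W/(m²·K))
No

thermal conductivity has SI base units: kg * m / (s^3 * K)
W/(m²·K) does NOT reduce to kg * m / (s^3 * K); a valid unit for thermal conductivity would be e.g. W/(m·K).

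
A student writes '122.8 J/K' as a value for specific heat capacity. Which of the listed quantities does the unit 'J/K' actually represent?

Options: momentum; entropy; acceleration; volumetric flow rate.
entropy

specific heat capacity should have units dimensionally equivalent to m^2 / (s^2 * K) (e.g. J/(kg·K)).
The given unit 'J/K' reduces to kg * m^2 / (s^2 * K). Of the listed options, that is the dimensionality of entropy.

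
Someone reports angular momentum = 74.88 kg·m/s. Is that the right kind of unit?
No

angular momentum has SI base units: kg * m^2 / s
kg·m/s does NOT reduce to kg * m^2 / s; a valid unit for angular momentum would be e.g. kg·m²/s.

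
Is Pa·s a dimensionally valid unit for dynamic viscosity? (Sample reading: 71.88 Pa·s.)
Yes

dynamic viscosity has SI base units: kg / (m * s)
Pa·s reduces to the same SI base units, so it is a valid unit for dynamic viscosity.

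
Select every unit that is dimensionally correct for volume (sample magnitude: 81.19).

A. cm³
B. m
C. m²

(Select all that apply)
A

volume has SI base units: m^3

Checking each option against m^3:
  A. cm³: ✓ matches
  B. m: ✗ does not match
  C. m²: ✗ does not match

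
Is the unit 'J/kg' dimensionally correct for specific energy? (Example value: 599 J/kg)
Yes

specific energy has SI base units: m^2 / s^2
J/kg reduces to the same SI base units, so it is a valid unit for specific energy.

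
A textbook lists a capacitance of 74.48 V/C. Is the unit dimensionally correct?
No

capacitance has SI base units: A^2 * s^4 / (kg * m^2)
V/C does NOT reduce to A^2 * s^4 / (kg * m^2); a valid unit for capacitance would be e.g. F.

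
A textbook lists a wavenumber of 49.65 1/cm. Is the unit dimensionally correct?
Yes

wavenumber has SI base units: 1 / m
1/cm reduces to the same SI base units, so it is a valid unit for wavenumber.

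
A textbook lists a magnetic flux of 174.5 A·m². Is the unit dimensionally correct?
No

magnetic flux has SI base units: kg * m^2 / (A * s^2)
A·m² does NOT reduce to kg * m^2 / (A * s^2); a valid unit for magnetic flux would be e.g. Wb.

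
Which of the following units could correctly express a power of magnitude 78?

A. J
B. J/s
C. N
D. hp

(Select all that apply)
B, D

power has SI base units: kg * m^2 / s^3

Checking each option against kg * m^2 / s^3:
  A. J: ✗ does not match
  B. J/s: ✓ matches
  C. N: ✗ does not match
  D. hp: ✓ matches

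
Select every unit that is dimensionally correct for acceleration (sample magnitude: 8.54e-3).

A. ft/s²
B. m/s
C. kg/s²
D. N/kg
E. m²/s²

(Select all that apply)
A, D

acceleration has SI base units: m / s^2

Checking each option against m / s^2:
  A. ft/s²: ✓ matches
  B. m/s: ✗ does not match
  C. kg/s²: ✗ does not match
  D. N/kg: ✓ matches
  E. m²/s²: ✗ does not match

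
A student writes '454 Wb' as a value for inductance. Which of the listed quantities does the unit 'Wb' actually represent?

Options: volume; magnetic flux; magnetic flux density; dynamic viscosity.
magnetic flux

inductance should have units dimensionally equivalent to kg * m^2 / (A^2 * s^2) (e.g. H).
The given unit 'Wb' reduces to kg * m^2 / (A * s^2). Of the listed options, that is the dimensionality of magnetic flux.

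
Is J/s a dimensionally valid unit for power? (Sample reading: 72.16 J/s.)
Yes

power has SI base units: kg * m^2 / s^3
J/s reduces to the same SI base units, so it is a valid unit for power.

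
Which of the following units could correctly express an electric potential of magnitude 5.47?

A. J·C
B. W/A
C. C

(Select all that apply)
B

electric potential has SI base units: kg * m^2 / (A * s^3)

Checking each option against kg * m^2 / (A * s^3):
  A. J·C: ✗ does not match
  B. W/A: ✓ matches
  C. C: ✗ does not match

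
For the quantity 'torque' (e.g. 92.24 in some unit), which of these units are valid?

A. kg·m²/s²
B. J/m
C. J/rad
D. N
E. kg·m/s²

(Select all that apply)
A, C

torque has SI base units: kg * m^2 / s^2

Checking each option against kg * m^2 / s^2:
  A. kg·m²/s²: ✓ matches
  B. J/m: ✗ does not match
  C. J/rad: ✓ matches
  D. N: ✗ does not match
  E. kg·m/s²: ✗ does not match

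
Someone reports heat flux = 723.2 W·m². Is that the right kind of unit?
No

heat flux has SI base units: kg / s^3
W·m² does NOT reduce to kg / s^3; a valid unit for heat flux would be e.g. W/m².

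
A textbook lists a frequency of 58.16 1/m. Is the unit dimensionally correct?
No

frequency has SI base units: 1 / s
1/m does NOT reduce to 1 / s; a valid unit for frequency would be e.g. Hz.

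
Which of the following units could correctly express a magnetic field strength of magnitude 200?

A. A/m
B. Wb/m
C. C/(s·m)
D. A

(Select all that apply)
A, C

magnetic field strength has SI base units: A / m

Checking each option against A / m:
  A. A/m: ✓ matches
  B. Wb/m: ✗ does not match
  C. C/(s·m): ✓ matches
  D. A: ✗ does not match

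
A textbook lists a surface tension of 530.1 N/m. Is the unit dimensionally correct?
Yes

surface tension has SI base units: kg / s^2
N/m reduces to the same SI base units, so it is a valid unit for surface tension.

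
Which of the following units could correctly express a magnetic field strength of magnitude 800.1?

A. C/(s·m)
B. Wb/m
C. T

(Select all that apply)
A

magnetic field strength has SI base units: A / m

Checking each option against A / m:
  A. C/(s·m): ✓ matches
  B. Wb/m: ✗ does not match
  C. T: ✗ does not match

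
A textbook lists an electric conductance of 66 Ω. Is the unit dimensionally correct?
No

electric conductance has SI base units: A^2 * s^3 / (kg * m^2)
Ω does NOT reduce to A^2 * s^3 / (kg * m^2); a valid unit for electric conductance would be e.g. S.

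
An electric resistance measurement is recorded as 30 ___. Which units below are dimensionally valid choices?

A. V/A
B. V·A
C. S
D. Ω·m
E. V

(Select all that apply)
A

electric resistance has SI base units: kg * m^2 / (A^2 * s^3)

Checking each option against kg * m^2 / (A^2 * s^3):
  A. V/A: ✓ matches
  B. V·A: ✗ does not match
  C. S: ✗ does not match
  D. Ω·m: ✗ does not match
  E. V: ✗ does not match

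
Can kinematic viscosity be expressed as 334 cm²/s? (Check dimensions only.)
Yes

kinematic viscosity has SI base units: m^2 / s
cm²/s reduces to the same SI base units, so it is a valid unit for kinematic viscosity.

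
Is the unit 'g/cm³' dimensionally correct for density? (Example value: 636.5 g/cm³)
Yes

density has SI base units: kg / m^3
g/cm³ reduces to the same SI base units, so it is a valid unit for density.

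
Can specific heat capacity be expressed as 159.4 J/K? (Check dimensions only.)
No

specific heat capacity has SI base units: m^2 / (s^2 * K)
J/K does NOT reduce to m^2 / (s^2 * K); a valid unit for specific heat capacity would be e.g. J/(kg·K).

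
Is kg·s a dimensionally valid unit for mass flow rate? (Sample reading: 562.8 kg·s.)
No

mass flow rate has SI base units: kg / s
kg·s does NOT reduce to kg / s; a valid unit for mass flow rate would be e.g. kg/s.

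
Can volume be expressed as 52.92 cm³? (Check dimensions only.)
Yes

volume has SI base units: m^3
cm³ reduces to the same SI base units, so it is a valid unit for volume.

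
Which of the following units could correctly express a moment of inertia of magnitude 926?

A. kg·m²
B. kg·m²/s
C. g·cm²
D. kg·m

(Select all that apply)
A, C

moment of inertia has SI base units: kg * m^2

Checking each option against kg * m^2:
  A. kg·m²: ✓ matches
  B. kg·m²/s: ✗ does not match
  C. g·cm²: ✓ matches
  D. kg·m: ✗ does not match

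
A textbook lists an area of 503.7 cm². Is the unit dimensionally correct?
Yes

area has SI base units: m^2
cm² reduces to the same SI base units, so it is a valid unit for area.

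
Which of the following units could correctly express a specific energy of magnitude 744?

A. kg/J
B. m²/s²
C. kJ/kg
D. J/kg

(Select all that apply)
B, C, D

specific energy has SI base units: m^2 / s^2

Checking each option against m^2 / s^2:
  A. kg/J: ✗ does not match
  B. m²/s²: ✓ matches
  C. kJ/kg: ✓ matches
  D. J/kg: ✓ matches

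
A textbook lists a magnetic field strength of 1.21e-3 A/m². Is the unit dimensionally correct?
No

magnetic field strength has SI base units: A / m
A/m² does NOT reduce to A / m; a valid unit for magnetic field strength would be e.g. A/m.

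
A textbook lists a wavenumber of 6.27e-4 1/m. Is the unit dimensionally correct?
Yes

wavenumber has SI base units: 1 / m
1/m reduces to the same SI base units, so it is a valid unit for wavenumber.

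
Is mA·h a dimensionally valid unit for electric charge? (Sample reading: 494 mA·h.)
Yes

electric charge has SI base units: A * s
mA·h reduces to the same SI base units, so it is a valid unit for electric charge.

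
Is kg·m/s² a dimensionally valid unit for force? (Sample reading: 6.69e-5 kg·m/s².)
Yes

force has SI base units: kg * m / s^2
kg·m/s² reduces to the same SI base units, so it is a valid unit for force.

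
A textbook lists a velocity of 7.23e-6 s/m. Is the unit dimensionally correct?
No

velocity has SI base units: m / s
s/m does NOT reduce to m / s; a valid unit for velocity would be e.g. m/s.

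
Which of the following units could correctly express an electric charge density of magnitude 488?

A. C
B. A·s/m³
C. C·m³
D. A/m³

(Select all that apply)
B

electric charge density has SI base units: A * s / m^3

Checking each option against A * s / m^3:
  A. C: ✗ does not match
  B. A·s/m³: ✓ matches
  C. C·m³: ✗ does not match
  D. A/m³: ✗ does not match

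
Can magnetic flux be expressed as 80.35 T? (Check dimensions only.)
No

magnetic flux has SI base units: kg * m^2 / (A * s^2)
T does NOT reduce to kg * m^2 / (A * s^2); a valid unit for magnetic flux would be e.g. Wb.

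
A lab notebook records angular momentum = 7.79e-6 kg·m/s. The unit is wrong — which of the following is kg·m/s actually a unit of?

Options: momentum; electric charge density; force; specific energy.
momentum

angular momentum should have units dimensionally equivalent to kg * m^2 / s (e.g. kg·m²/s).
The given unit 'kg·m/s' reduces to kg * m / s. Of the listed options, that is the dimensionality of momentum.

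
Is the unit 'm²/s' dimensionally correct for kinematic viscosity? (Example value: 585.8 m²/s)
Yes

kinematic viscosity has SI base units: m^2 / s
m²/s reduces to the same SI base units, so it is a valid unit for kinematic viscosity.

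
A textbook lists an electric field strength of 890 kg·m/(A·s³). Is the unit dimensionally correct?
Yes

electric field strength has SI base units: kg * m / (A * s^3)
kg·m/(A·s³) reduces to the same SI base units, so it is a valid unit for electric field strength.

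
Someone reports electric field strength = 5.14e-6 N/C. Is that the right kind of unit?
Yes

electric field strength has SI base units: kg * m / (A * s^3)
N/C reduces to the same SI base units, so it is a valid unit for electric field strength.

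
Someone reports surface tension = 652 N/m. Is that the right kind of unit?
Yes

surface tension has SI base units: kg / s^2
N/m reduces to the same SI base units, so it is a valid unit for surface tension.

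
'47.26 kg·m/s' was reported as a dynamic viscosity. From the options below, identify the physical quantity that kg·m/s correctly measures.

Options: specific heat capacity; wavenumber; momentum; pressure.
momentum

dynamic viscosity should have units dimensionally equivalent to kg / (m * s) (e.g. Pa·s).
The given unit 'kg·m/s' reduces to kg * m / s. Of the listed options, that is the dimensionality of momentum.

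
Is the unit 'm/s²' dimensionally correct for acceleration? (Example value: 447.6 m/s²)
Yes

acceleration has SI base units: m / s^2
m/s² reduces to the same SI base units, so it is a valid unit for acceleration.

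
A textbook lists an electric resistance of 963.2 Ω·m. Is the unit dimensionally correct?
No

electric resistance has SI base units: kg * m^2 / (A^2 * s^3)
Ω·m does NOT reduce to kg * m^2 / (A^2 * s^3); a valid unit for electric resistance would be e.g. Ω.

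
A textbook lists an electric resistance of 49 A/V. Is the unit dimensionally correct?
No

electric resistance has SI base units: kg * m^2 / (A^2 * s^3)
A/V does NOT reduce to kg * m^2 / (A^2 * s^3); a valid unit for electric resistance would be e.g. Ω.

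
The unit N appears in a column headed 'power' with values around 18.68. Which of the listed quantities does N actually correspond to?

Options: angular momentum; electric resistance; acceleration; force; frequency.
force

power should have units dimensionally equivalent to kg * m^2 / s^3 (e.g. W).
The given unit 'N' reduces to kg * m / s^2. Of the listed options, that is the dimensionality of force.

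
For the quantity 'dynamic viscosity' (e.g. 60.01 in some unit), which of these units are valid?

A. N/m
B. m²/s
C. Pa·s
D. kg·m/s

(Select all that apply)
C

dynamic viscosity has SI base units: kg / (m * s)

Checking each option against kg / (m * s):
  A. N/m: ✗ does not match
  B. m²/s: ✗ does not match
  C. Pa·s: ✓ matches
  D. kg·m/s: ✗ does not match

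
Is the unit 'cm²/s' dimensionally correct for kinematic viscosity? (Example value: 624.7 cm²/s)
Yes

kinematic viscosity has SI base units: m^2 / s
cm²/s reduces to the same SI base units, so it is a valid unit for kinematic viscosity.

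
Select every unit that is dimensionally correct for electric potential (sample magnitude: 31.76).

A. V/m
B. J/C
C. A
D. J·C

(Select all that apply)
B

electric potential has SI base units: kg * m^2 / (A * s^3)

Checking each option against kg * m^2 / (A * s^3):
  A. V/m: ✗ does not match
  B. J/C: ✓ matches
  C. A: ✗ does not match
  D. J·C: ✗ does not match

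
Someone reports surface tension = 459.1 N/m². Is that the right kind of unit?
No

surface tension has SI base units: kg / s^2
N/m² does NOT reduce to kg / s^2; a valid unit for surface tension would be e.g. N/m.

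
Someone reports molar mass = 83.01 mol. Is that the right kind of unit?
No

molar mass has SI base units: kg / mol
mol does NOT reduce to kg / mol; a valid unit for molar mass would be e.g. kg/mol.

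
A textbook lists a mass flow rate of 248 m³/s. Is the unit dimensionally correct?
No

mass flow rate has SI base units: kg / s
m³/s does NOT reduce to kg / s; a valid unit for mass flow rate would be e.g. kg/s.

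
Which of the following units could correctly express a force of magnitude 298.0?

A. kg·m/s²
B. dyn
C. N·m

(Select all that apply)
A, B

force has SI base units: kg * m / s^2

Checking each option against kg * m / s^2:
  A. kg·m/s²: ✓ matches
  B. dyn: ✓ matches
  C. N·m: ✗ does not match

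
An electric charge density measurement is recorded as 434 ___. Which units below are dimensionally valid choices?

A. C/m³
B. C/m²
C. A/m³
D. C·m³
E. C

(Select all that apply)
A

electric charge density has SI base units: A * s / m^3

Checking each option against A * s / m^3:
  A. C/m³: ✓ matches
  B. C/m²: ✗ does not match
  C. A/m³: ✗ does not match
  D. C·m³: ✗ does not match
  E. C: ✗ does not match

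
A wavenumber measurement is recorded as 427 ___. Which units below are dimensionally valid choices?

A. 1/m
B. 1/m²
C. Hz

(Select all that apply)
A

wavenumber has SI base units: 1 / m

Checking each option against 1 / m:
  A. 1/m: ✓ matches
  B. 1/m²: ✗ does not match
  C. Hz: ✗ does not match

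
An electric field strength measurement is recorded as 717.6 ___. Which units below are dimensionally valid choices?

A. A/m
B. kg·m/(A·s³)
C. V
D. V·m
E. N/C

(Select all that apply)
B, E

electric field strength has SI base units: kg * m / (A * s^3)

Checking each option against kg * m / (A * s^3):
  A. A/m: ✗ does not match
  B. kg·m/(A·s³): ✓ matches
  C. V: ✗ does not match
  D. V·m: ✗ does not match
  E. N/C: ✓ matches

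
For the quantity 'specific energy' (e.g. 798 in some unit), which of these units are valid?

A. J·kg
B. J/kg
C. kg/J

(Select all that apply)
B

specific energy has SI base units: m^2 / s^2

Checking each option against m^2 / s^2:
  A. J·kg: ✗ does not match
  B. J/kg: ✓ matches
  C. kg/J: ✗ does not match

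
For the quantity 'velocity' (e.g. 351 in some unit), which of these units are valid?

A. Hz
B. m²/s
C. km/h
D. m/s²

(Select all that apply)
C

velocity has SI base units: m / s

Checking each option against m / s:
  A. Hz: ✗ does not match
  B. m²/s: ✗ does not match
  C. km/h: ✓ matches
  D. m/s²: ✗ does not match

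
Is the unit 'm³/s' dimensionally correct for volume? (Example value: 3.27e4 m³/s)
No

volume has SI base units: m^3
m³/s does NOT reduce to m^3; a valid unit for volume would be e.g. m³.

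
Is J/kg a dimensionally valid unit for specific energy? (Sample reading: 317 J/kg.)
Yes

specific energy has SI base units: m^2 / s^2
J/kg reduces to the same SI base units, so it is a valid unit for specific energy.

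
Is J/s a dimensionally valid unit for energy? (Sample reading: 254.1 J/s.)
No

energy has SI base units: kg * m^2 / s^2
J/s does NOT reduce to kg * m^2 / s^2; a valid unit for energy would be e.g. J.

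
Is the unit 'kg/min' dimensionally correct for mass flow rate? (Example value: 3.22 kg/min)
Yes

mass flow rate has SI base units: kg / s
kg/min reduces to the same SI base units, so it is a valid unit for mass flow rate.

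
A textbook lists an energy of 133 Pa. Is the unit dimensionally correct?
No

energy has SI base units: kg * m^2 / s^2
Pa does NOT reduce to kg * m^2 / s^2; a valid unit for energy would be e.g. J.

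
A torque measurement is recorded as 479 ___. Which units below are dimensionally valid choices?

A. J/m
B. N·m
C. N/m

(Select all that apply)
B

torque has SI base units: kg * m^2 / s^2

Checking each option against kg * m^2 / s^2:
  A. J/m: ✗ does not match
  B. N·m: ✓ matches
  C. N/m: ✗ does not match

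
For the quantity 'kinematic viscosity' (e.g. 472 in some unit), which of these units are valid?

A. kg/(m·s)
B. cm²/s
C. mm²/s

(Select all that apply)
B, C

kinematic viscosity has SI base units: m^2 / s

Checking each option against m^2 / s:
  A. kg/(m·s): ✗ does not match
  B. cm²/s: ✓ matches
  C. mm²/s: ✓ matches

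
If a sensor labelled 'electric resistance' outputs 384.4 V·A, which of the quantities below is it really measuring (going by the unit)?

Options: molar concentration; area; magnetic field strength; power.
power

electric resistance should have units dimensionally equivalent to kg * m^2 / (A^2 * s^3) (e.g. Ω).
The given unit 'V·A' reduces to kg * m^2 / s^3. Of the listed options, that is the dimensionality of power.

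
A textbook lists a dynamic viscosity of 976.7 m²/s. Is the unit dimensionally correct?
No

dynamic viscosity has SI base units: kg / (m * s)
m²/s does NOT reduce to kg / (m * s); a valid unit for dynamic viscosity would be e.g. Pa·s.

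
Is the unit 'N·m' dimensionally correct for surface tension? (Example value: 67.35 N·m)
No

surface tension has SI base units: kg / s^2
N·m does NOT reduce to kg / s^2; a valid unit for surface tension would be e.g. N/m.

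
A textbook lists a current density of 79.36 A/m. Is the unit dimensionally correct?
No

current density has SI base units: A / m^2
A/m does NOT reduce to A / m^2; a valid unit for current density would be e.g. A/m².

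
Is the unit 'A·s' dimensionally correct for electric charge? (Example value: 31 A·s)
Yes

electric charge has SI base units: A * s
A·s reduces to the same SI base units, so it is a valid unit for electric charge.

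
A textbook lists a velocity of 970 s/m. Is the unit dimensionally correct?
No

velocity has SI base units: m / s
s/m does NOT reduce to m / s; a valid unit for velocity would be e.g. m/s.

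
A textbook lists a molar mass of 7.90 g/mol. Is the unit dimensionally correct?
Yes

molar mass has SI base units: kg / mol
g/mol reduces to the same SI base units, so it is a valid unit for molar mass.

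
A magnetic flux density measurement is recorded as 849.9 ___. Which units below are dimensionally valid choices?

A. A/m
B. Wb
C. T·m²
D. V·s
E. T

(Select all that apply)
E

magnetic flux density has SI base units: kg / (A * s^2)

Checking each option against kg / (A * s^2):
  A. A/m: ✗ does not match
  B. Wb: ✗ does not match
  C. T·m²: ✗ does not match
  D. V·s: ✗ does not match
  E. T: ✓ matches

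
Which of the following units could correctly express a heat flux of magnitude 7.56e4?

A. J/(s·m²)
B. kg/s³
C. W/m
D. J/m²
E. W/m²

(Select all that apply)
A, B, E

heat flux has SI base units: kg / s^3

Checking each option against kg / s^3:
  A. J/(s·m²): ✓ matches
  B. kg/s³: ✓ matches
  C. W/m: ✗ does not match
  D. J/m²: ✗ does not match
  E. W/m²: ✓ matches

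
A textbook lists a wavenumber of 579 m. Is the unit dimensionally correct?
No

wavenumber has SI base units: 1 / m
m does NOT reduce to 1 / m; a valid unit for wavenumber would be e.g. 1/m.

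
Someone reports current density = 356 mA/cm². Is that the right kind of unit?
Yes

current density has SI base units: A / m^2
mA/cm² reduces to the same SI base units, so it is a valid unit for current density.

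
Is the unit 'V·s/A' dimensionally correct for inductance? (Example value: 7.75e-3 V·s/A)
Yes

inductance has SI base units: kg * m^2 / (A^2 * s^2)
V·s/A reduces to the same SI base units, so it is a valid unit for inductance.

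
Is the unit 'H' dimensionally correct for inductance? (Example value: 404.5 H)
Yes

inductance has SI base units: kg * m^2 / (A^2 * s^2)
H reduces to the same SI base units, so it is a valid unit for inductance.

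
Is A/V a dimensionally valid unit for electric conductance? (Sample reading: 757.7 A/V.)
Yes

electric conductance has SI base units: A^2 * s^3 / (kg * m^2)
A/V reduces to the same SI base units, so it is a valid unit for electric conductance.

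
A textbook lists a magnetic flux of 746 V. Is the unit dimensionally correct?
No

magnetic flux has SI base units: kg * m^2 / (A * s^2)
V does NOT reduce to kg * m^2 / (A * s^2); a valid unit for magnetic flux would be e.g. Wb.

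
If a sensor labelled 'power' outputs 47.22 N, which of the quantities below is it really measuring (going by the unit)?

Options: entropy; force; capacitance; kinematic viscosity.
force

power should have units dimensionally equivalent to kg * m^2 / s^3 (e.g. W).
The given unit 'N' reduces to kg * m / s^2. Of the listed options, that is the dimensionality of force.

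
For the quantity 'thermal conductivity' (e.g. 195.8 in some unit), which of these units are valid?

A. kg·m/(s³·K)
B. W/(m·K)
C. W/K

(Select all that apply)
A, B

thermal conductivity has SI base units: kg * m / (s^3 * K)

Checking each option against kg * m / (s^3 * K):
  A. kg·m/(s³·K): ✓ matches
  B. W/(m·K): ✓ matches
  C. W/K: ✗ does not match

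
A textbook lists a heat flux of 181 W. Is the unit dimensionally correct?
No

heat flux has SI base units: kg / s^3
W does NOT reduce to kg / s^3; a valid unit for heat flux would be e.g. W/m².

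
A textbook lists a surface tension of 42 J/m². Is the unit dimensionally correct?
Yes

surface tension has SI base units: kg / s^2
J/m² reduces to the same SI base units, so it is a valid unit for surface tension.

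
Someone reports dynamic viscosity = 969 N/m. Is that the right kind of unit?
No

dynamic viscosity has SI base units: kg / (m * s)
N/m does NOT reduce to kg / (m * s); a valid unit for dynamic viscosity would be e.g. Pa·s.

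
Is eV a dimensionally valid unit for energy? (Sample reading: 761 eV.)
Yes

energy has SI base units: kg * m^2 / s^2
eV reduces to the same SI base units, so it is a valid unit for energy.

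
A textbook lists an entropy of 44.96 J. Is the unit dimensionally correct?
No

entropy has SI base units: kg * m^2 / (s^2 * K)
J does NOT reduce to kg * m^2 / (s^2 * K); a valid unit for entropy would be e.g. J/K.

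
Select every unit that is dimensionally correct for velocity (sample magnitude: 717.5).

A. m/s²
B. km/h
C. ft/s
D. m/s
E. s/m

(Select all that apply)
B, C, D

velocity has SI base units: m / s

Checking each option against m / s:
  A. m/s²: ✗ does not match
  B. km/h: ✓ matches
  C. ft/s: ✓ matches
  D. m/s: ✓ matches
  E. s/m: ✗ does not match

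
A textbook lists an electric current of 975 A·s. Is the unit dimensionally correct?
No

electric current has SI base units: A
A·s does NOT reduce to A; a valid unit for electric current would be e.g. A.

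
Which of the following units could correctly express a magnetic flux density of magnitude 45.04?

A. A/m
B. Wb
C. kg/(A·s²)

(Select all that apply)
C

magnetic flux density has SI base units: kg / (A * s^2)

Checking each option against kg / (A * s^2):
  A. A/m: ✗ does not match
  B. Wb: ✗ does not match
  C. kg/(A·s²): ✓ matches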